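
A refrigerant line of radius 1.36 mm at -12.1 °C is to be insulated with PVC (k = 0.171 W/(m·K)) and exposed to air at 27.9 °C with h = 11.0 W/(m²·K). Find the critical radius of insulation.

For a cylinder, r_cr = k_ins/h = 0.171/11.0 = 0.0155 m = 1.55 cm

r_cr = 1.55 cm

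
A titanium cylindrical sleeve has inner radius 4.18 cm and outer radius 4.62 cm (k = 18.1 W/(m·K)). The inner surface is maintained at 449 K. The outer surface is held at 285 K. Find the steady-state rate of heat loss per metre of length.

Q' = 1.86×10^5 W/m

Q' = 2πk·ΔT/ln(r₂/r₁) = 2π × 18.1 × 164 / ln(0.0462/0.0418) = 1.86×10^5 W/m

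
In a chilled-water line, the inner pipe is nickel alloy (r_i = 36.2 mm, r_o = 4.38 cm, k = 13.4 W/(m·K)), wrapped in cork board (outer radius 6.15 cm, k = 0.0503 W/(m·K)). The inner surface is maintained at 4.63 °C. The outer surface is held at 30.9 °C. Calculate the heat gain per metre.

Q' = 24.4 W/m

Series thermal resistances, inner to outer:
  R'_nickel alloy = ln(0.0438/0.0362)/(2πk) = 0.1906/(2π·13.4) = 0.002264 m·K/W
  R'_cork board = ln(0.0615/0.0438)/(2πk) = 0.3394/(2π·0.0503) = 1.074 m·K/W
ΣR = 0.002264 + 1.074 = 1.076 m·K/W
Q' = ΔT/ΣR = (4.63 °C − 30.9 °C)/1.076 = -24.4 W/m
(Negative Q' ⇒ heat flows inward; heat gain = 24.4 W/m.)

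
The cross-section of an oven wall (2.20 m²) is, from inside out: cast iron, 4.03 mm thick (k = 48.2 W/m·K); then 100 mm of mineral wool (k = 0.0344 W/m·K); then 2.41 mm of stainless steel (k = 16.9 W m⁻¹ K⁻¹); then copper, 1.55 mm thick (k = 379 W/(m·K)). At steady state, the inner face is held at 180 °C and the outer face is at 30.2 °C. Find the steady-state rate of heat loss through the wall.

Treat each layer as a resistance in series:
  R_cast iron = L/(kA) = 0.00403/(48.2·2.20) = 3.800×10^-5 K/W
  R_mineral wool = L/(kA) = 0.100/(0.0344·2.20) = 1.321 K/W
  R_stainless steel = L/(kA) = 0.00241/(16.9·2.20) = 6.482×10^-5 K/W
  R_copper = L/(kA) = 0.00155/(379·2.20) = 1.859×10^-6 K/W
ΣR = 3.800×10^-5 + 1.321 + 6.482×10^-5 + 1.859×10^-6 = 1.321 K/W
Q = ΔT/ΣR = (180 °C − 30.2 °C)/1.321 = 113 W

Q = 113 W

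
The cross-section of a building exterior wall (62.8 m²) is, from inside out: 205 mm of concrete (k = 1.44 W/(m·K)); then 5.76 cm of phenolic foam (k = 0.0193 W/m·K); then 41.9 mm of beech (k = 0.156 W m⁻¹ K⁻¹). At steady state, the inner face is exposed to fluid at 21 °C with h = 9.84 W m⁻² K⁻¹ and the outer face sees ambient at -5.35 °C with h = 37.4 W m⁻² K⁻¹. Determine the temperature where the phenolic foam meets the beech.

T = -3.14 °C

Treat each layer as a resistance in series:
  R_conv,in = 1/(hA) = 1/(9.84·62.8) = 0.001618 K/W
  R_concrete = L/(kA) = 0.205/(1.44·62.8) = 0.002267 K/W
  R_phenolic foam = L/(kA) = 0.0576/(0.0193·62.8) = 0.04752 K/W
  R_beech = L/(kA) = 0.0419/(0.156·62.8) = 0.004277 K/W
  R_conv,out = 1/(hA) = 1/(37.4·62.8) = 4.258×10^-4 K/W
ΣR = 0.001618 + 0.002267 + 0.04752 + 0.004277 + 4.258×10^-4 = 0.05611 K/W
Q = ΔT/ΣR = (21 °C − -5.35 °C)/0.05611 = 469.6 W
From the inner boundary to the phenolic foam/beech interface, ΣR_partial = 0.05140 K/W.
T_interface = T_in − Q·ΣR_partial = 21 °C − (469.6)(0.05140) = -3.14 °C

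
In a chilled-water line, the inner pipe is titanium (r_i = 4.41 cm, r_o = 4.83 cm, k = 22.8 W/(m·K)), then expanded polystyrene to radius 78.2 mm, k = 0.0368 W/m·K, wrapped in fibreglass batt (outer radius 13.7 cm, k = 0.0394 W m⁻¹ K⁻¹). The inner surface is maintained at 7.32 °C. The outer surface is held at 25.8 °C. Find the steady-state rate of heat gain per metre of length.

Q' = 4.25 W/m

Treat each layer as a resistance in series:
  R'_titanium = ln(0.0483/0.0441)/(2πk) = 0.09097/(2π·22.8) = 6.350×10^-4 m·K/W
  R'_expanded polystyrene = ln(0.0782/0.0483)/(2πk) = 0.4818/(2π·0.0368) = 2.084 m·K/W
  R'_fibreglass batt = ln(0.137/0.0782)/(2πk) = 0.5607/(2π·0.0394) = 2.265 m·K/W
ΣR = 6.350×10^-4 + 2.084 + 2.265 = 4.350 m·K/W
Q' = ΔT/ΣR = (7.32 °C − 25.8 °C)/4.350 = -4.25 W/m
(Negative Q' ⇒ heat flows inward; heat gain = 4.25 W/m.)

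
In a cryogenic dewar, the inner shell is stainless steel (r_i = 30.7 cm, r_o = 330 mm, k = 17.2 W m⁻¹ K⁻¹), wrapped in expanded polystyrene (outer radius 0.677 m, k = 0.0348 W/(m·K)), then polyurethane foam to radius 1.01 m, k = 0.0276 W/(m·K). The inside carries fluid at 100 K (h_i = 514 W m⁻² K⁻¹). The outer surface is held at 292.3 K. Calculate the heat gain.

Q = 38.8 W

Treat each layer as a resistance in series:
  R_conv,in = 1/(4πr²h) = 1/(4π·0.307²·514) = 0.001643 K/W
  R_stainless steel = (1/0.307 − 1/0.330)/(4πk) = 0.2270/(4π·17.2) = 0.001050 K/W
  R_expanded polystyrene = (1/0.330 − 1/0.677)/(4πk) = 1.553/(4π·0.0348) = 3.552 K/W
  R_polyurethane foam = (1/0.677 − 1/1.01)/(4πk) = 0.4870/(4π·0.0276) = 1.404 K/W
ΣR = 0.001643 + 0.001050 + 3.552 + 1.404 = 4.959 K/W
Q = ΔT/ΣR = (100 K − 292.3 K)/4.959 = -38.8 W
(Negative Q ⇒ heat flows inward; heat gain = 38.8 W.)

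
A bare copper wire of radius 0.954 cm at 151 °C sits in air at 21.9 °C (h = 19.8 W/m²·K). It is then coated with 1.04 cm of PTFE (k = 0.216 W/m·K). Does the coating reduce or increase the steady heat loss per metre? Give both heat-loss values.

reduces: 153 → 136 W/m

Critical radius for a cylinder: r_cr = k/h = 0.0109 m = 1.09 cm.
Outer radius after coating: r₂ = 0.00954 + 0.0104 = 0.01994 m.
r₁ < r_cr < r₂: heat loss rises to a maximum at r_cr then falls. Whether the coating helps depends on whether Q(r₂) has dropped back below Q(r₁).
Bare: R = 1/(2πr₁h) = 0.8426 m·K/W; Q = 129.1/0.8426 = 153 W/m.
Coated: R = R_cond + R_conv = 0.9463 m·K/W; Q = 129.1/0.9463 = 136 W/m.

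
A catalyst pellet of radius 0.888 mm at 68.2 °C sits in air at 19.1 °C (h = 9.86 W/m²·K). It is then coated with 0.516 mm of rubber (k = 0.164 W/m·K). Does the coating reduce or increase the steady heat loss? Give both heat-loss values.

increases: 0.00480 → 0.0114 W

Critical radius for a sphere: r_cr = 2k/h = 0.0333 m = 3.33 cm.
Outer radius after coating: r₂ = 8.88×10^-4 + 5.16×10^-4 = 0.001404 m.
Since r₁ < r_cr and r₂ ≤ r_cr, the coating moves toward the maximum at r_cr — heat loss rises.
Bare: R = 1/(4πr₁²h) = 10230 K/W; Q = 49.1/10230 = 0.00480 W.
Coated: R = R_cond + R_conv = 4295 K/W; Q = 49.1/4295 = 0.0114 W.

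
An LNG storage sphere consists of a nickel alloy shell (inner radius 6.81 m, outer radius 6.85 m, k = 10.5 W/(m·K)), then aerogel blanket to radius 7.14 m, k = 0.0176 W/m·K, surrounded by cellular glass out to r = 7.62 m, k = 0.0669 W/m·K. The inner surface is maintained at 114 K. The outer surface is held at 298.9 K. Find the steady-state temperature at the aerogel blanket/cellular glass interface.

T = 246.9 K

Treat each layer as a resistance in series:
  R_nickel alloy = (1/6.81 − 1/6.85)/(4πk) = 8.575×10^-4/(4π·10.5) = 6.499×10^-6 K/W
  R_aerogel blanket = (1/6.85 − 1/7.14)/(4πk) = 0.005929/(4π·0.0176) = 0.02681 K/W
  R_cellular glass = (1/7.14 − 1/7.62)/(4πk) = 0.008822/(4π·0.0669) = 0.01049 K/W
ΣR = 6.499×10^-6 + 0.02681 + 0.01049 = 0.03731 K/W
Q = ΔT/ΣR = (114 K − 298.9 K)/0.03731 = -4956 W
From the inner boundary to the aerogel blanket/cellular glass interface, ΣR_partial = 0.02682 K/W.
T_interface = T_in − Q·ΣR_partial = 114 K − (-4956)(0.02682) = 246.9 K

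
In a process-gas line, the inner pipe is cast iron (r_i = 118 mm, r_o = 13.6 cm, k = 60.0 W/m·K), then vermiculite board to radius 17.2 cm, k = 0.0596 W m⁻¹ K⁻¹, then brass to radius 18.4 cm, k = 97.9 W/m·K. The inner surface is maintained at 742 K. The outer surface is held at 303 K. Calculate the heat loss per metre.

Q' = 699 W/m

Treat each layer as a resistance in series:
  R'_cast iron = ln(0.136/0.118)/(2πk) = 0.1420/(2π·60.0) = 3.766×10^-4 m·K/W
  R'_vermiculite board = ln(0.172/0.136)/(2πk) = 0.2348/(2π·0.0596) = 0.6271 m·K/W
  R'_brass = ln(0.184/0.172)/(2πk) = 0.06744/(2π·97.9) = 1.096×10^-4 m·K/W
ΣR = 3.766×10^-4 + 0.6271 + 1.096×10^-4 = 0.6276 m·K/W
Q' = ΔT/ΣR = (742 K − 303 K)/0.6276 = 699 W/m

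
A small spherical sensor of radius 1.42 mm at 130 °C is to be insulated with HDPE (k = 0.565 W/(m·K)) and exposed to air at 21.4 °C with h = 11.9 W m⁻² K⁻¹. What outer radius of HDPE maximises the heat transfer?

r_cr = 9.50 cm

For a sphere, r_cr = 2k_ins/h = 2·0.565/11.9 = 0.0950 m = 9.50 cm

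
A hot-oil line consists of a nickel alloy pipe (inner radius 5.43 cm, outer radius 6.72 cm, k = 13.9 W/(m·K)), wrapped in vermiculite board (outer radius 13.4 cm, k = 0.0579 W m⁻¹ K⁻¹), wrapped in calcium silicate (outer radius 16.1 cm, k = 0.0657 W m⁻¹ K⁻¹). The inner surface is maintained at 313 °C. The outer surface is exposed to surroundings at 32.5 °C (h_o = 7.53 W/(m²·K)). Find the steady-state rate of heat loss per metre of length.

Q' = 113 W/m

Resistance network (inner→outer):
  R'_nickel alloy = ln(0.0672/0.0543)/(2πk) = 0.2131/(2π·13.9) = 0.002441 m·K/W
  R'_vermiculite board = ln(0.134/0.0672)/(2πk) = 0.6902/(2π·0.0579) = 1.897 m·K/W
  R'_calcium silicate = ln(0.161/0.134)/(2πk) = 0.1836/(2π·0.0657) = 0.4447 m·K/W
  R'_conv,out = 1/(2πr h) = 1/(2π·0.161·7.53) = 0.1313 m·K/W
ΣR = 0.002441 + 1.897 + 0.4447 + 0.1313 = 2.475 m·K/W
Q' = ΔT/ΣR = (313 °C − 32.5 °C)/2.475 = 113 W/m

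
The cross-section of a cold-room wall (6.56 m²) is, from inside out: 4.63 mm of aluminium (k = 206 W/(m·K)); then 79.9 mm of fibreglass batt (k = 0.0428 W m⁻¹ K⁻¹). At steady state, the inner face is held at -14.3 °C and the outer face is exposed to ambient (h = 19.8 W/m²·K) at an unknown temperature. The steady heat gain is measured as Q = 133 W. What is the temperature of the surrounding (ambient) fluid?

T_out = 24.6 °C

Series resistances:
  R_aluminium = L/(kA) = 0.00463/(206·6.56) = 3.426×10^-6 K/W
  R_fibreglass batt = L/(kA) = 0.0799/(0.0428·6.56) = 0.2846 K/W
  R_conv,out = 1/(hA) = 1/(19.8·6.56) = 0.007699 K/W
ΣR = 0.2923 K/W
ΔT = Q·ΣR = 133 × 0.2923 = 38.88 K
Heat flows inward, so T_out = T_in + ΔT = -14.3 + 38.88 = 24.6 °C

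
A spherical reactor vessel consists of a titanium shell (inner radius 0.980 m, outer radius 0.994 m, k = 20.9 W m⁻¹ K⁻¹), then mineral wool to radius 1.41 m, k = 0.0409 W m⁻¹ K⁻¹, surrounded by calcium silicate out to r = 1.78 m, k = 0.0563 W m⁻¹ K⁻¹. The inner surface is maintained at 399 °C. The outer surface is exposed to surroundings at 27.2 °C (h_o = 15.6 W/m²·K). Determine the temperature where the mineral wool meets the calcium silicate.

T = 126 °C

Treat each layer as a resistance in series:
  R_titanium = (1/0.980 − 1/0.994)/(4πk) = 0.01437/(4π·20.9) = 5.472×10^-5 K/W
  R_mineral wool = (1/0.994 − 1/1.41)/(4πk) = 0.2968/(4π·0.0409) = 0.5775 K/W
  R_calcium silicate = (1/1.41 − 1/1.78)/(4πk) = 0.1474/(4π·0.0563) = 0.2084 K/W
  R_conv,out = 1/(4πr²h) = 1/(4π·1.78²·15.6) = 0.001610 K/W
ΣR = 5.472×10^-5 + 0.5775 + 0.2084 + 0.001610 = 0.7876 K/W
Q = ΔT/ΣR = (399 °C − 27.2 °C)/0.7876 = 472.1 W
From the inner boundary to the mineral wool/calcium silicate interface, ΣR_partial = 0.5776 K/W.
T_interface = T_in − Q·ΣR_partial = 399 °C − (472.1)(0.5776) = 126 °C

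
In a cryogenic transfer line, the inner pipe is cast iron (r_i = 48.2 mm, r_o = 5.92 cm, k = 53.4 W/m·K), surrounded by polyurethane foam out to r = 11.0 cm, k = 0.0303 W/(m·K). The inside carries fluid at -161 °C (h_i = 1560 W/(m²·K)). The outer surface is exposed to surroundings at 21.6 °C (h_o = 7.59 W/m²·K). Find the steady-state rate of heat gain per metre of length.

Q' = 53.0 W/m

Resistance network (inner→outer):
  R'_conv,in = 1/(2πr h) = 1/(2π·0.0482·1560) = 0.002117 m·K/W
  R'_cast iron = ln(0.0592/0.0482)/(2πk) = 0.2056/(2π·53.4) = 6.127×10^-4 m·K/W
  R'_polyurethane foam = ln(0.110/0.0592)/(2πk) = 0.6196/(2π·0.0303) = 3.254 m·K/W
  R'_conv,out = 1/(2πr h) = 1/(2π·0.110·7.59) = 0.1906 m·K/W
ΣR = 0.002117 + 6.127×10^-4 + 3.254 + 0.1906 = 3.447 m·K/W
Q' = ΔT/ΣR = (-161 °C − 21.6 °C)/3.447 = -53.0 W/m
(Negative Q' ⇒ heat flows inward; heat gain = 53.0 W/m.)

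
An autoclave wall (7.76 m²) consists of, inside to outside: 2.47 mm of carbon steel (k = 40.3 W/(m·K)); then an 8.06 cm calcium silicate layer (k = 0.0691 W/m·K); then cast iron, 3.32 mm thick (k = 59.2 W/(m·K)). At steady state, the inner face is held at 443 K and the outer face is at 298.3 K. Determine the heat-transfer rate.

Resistance network (inner→outer):
  R_carbon steel = L/(kA) = 0.00247/(40.3·7.76) = 7.898×10^-6 K/W
  R_calcium silicate = L/(kA) = 0.0806/(0.0691·7.76) = 0.1503 K/W
  R_cast iron = L/(kA) = 0.00332/(59.2·7.76) = 7.227×10^-6 K/W
ΣR = 7.898×10^-6 + 0.1503 + 7.227×10^-6 = 0.1503 K/W
Q = ΔT/ΣR = (443 K − 298.3 K)/0.1503 = 963 W

Q = 963 W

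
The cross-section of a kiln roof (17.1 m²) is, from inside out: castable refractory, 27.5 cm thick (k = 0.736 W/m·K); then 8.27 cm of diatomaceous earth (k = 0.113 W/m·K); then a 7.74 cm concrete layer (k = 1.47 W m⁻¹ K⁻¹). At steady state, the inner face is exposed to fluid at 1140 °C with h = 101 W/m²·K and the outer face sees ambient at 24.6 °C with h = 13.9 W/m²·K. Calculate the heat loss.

Q = 15.4 kW

Resistance network (inner→outer):
  R_conv,in = 1/(hA) = 1/(101·17.1) = 5.790×10^-4 K/W
  R_castable refractory = L/(kA) = 0.275/(0.736·17.1) = 0.02185 K/W
  R_diatomaceous earth = L/(kA) = 0.0827/(0.113·17.1) = 0.04280 K/W
  R_concrete = L/(kA) = 0.0774/(1.47·17.1) = 0.003079 K/W
  R_conv,out = 1/(hA) = 1/(13.9·17.1) = 0.004207 K/W
ΣR = 5.790×10^-4 + 0.02185 + 0.04280 + 0.003079 + 0.004207 = 0.07251 K/W
Q = ΔT/ΣR = (1140 °C − 24.6 °C)/0.07251 = 15400 W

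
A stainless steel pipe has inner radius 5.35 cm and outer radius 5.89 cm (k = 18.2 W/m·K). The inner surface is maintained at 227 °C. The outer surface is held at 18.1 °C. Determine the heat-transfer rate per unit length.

Q' = 248 kW/m

Q' = 2πk·ΔT/ln(r₂/r₁) = 2π × 18.2 × 208.9 / ln(0.0589/0.0535) = 2.48×10^5 W/m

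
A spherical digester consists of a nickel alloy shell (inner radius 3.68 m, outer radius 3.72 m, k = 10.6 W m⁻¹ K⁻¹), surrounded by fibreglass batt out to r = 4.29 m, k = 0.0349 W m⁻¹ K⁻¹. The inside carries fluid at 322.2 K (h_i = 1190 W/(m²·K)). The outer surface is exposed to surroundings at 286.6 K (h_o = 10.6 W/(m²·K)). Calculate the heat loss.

Q = 435 W

Series thermal resistances, inner to outer:
  R_conv,in = 1/(4πr²h) = 1/(4π·3.68²·1190) = 4.938×10^-6 K/W
  R_nickel alloy = (1/3.68 − 1/3.72)/(4πk) = 0.002922/(4π·10.6) = 2.194×10^-5 K/W
  R_fibreglass batt = (1/3.72 − 1/4.29)/(4πk) = 0.03572/(4π·0.0349) = 0.08144 K/W
  R_conv,out = 1/(4πr²h) = 1/(4π·4.29²·10.6) = 4.079×10^-4 K/W
ΣR = 4.938×10^-6 + 2.194×10^-5 + 0.08144 + 4.079×10^-4 = 0.08187 K/W
Q = ΔT/ΣR = (322.2 K − 286.6 K)/0.08187 = 435 W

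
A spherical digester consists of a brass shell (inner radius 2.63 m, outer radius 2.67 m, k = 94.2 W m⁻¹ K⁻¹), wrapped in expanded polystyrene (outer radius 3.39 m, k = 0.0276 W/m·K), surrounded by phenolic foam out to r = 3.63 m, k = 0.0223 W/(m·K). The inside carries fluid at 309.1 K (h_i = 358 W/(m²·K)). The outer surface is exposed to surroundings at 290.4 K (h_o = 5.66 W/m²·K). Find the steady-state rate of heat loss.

Treat each layer as a resistance in series:
  R_conv,in = 1/(4πr²h) = 1/(4π·2.63²·358) = 3.214×10^-5 K/W
  R_brass = (1/2.63 − 1/2.67)/(4πk) = 0.005696/(4π·94.2) = 4.812×10^-6 K/W
  R_expanded polystyrene = (1/2.67 − 1/3.39)/(4πk) = 0.07955/(4π·0.0276) = 0.2294 K/W
  R_phenolic foam = (1/3.39 − 1/3.63)/(4πk) = 0.01950/(4π·0.0223) = 0.06960 K/W
  R_conv,out = 1/(4πr²h) = 1/(4π·3.63²·5.66) = 0.001067 K/W
ΣR = 3.214×10^-5 + 4.812×10^-6 + 0.2294 + 0.06960 + 0.001067 = 0.3001 K/W
Q = ΔT/ΣR = (309.1 K − 290.4 K)/0.3001 = 62.3 W

Q = 62.3 W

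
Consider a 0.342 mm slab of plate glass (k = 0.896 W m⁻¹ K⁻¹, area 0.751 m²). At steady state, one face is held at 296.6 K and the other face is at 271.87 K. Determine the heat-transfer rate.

Q = 48700 W

Q = kA·ΔT/L = 0.896 × 0.751 × |296.6 K − 271.87 K| / 3.42×10^-4 = 48700 W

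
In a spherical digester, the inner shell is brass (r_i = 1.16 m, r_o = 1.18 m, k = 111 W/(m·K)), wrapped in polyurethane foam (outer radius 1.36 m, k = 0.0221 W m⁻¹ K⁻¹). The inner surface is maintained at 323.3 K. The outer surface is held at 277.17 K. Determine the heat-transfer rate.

Q = 114 W

Treat each layer as a resistance in series:
  R_brass = (1/1.16 − 1/1.18)/(4πk) = 0.01461/(4π·111) = 1.048×10^-5 K/W
  R_polyurethane foam = (1/1.18 − 1/1.36)/(4πk) = 0.1122/(4π·0.0221) = 0.4039 K/W
ΣR = 1.048×10^-5 + 0.4039 = 0.4039 K/W
Q = ΔT/ΣR = (323.3 K − 277.17 K)/0.4039 = 114 W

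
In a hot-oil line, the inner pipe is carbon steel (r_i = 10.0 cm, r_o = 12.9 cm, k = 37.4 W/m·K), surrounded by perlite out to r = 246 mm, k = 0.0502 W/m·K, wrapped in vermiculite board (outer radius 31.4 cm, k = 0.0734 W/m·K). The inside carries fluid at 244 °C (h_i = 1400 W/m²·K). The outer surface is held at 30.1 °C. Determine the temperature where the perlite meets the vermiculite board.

Resistance network (inner→outer):
  R'_conv,in = 1/(2πr h) = 1/(2π·0.100·1400) = 0.001137 m·K/W
  R'_carbon steel = ln(0.129/0.100)/(2πk) = 0.2546/(2π·37.4) = 0.001084 m·K/W
  R'_perlite = ln(0.246/0.129)/(2πk) = 0.6455/(2π·0.0502) = 2.047 m·K/W
  R'_vermiculite board = ln(0.314/0.246)/(2πk) = 0.2441/(2π·0.0734) = 0.5292 m·K/W
ΣR = 0.001137 + 0.001084 + 2.047 + 0.5292 = 2.578 m·K/W
Q' = ΔT/ΣR = (244 °C − 30.1 °C)/2.578 = 82.97 W/m
From the inner boundary to the perlite/vermiculite board interface, ΣR_partial = 2.049 m·K/W.
T_interface = T_in − Q'·ΣR_partial = 244 °C − (82.97)(2.049) = 74.0 °C

T = 74.0 °C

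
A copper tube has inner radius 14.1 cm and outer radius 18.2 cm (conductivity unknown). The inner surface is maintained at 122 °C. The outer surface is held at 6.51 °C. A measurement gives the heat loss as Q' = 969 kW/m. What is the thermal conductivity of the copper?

k = 341 W/m·K

ΣR = ΔT/Q' = |122 − 6.51|/9.69×10^5 = 1.192×10^-4 m·K/W
ln(r₂/r₁)/(2πk) = 1.192×10^-4 ⇒ k = 0.2552/(2π·1.192×10^-4) = 341 W/m·K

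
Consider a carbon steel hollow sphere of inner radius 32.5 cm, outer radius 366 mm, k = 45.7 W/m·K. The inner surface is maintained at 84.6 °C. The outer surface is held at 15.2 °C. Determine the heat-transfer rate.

Q = 4πk·ΔT/(1/r₁ − 1/r₂) = 4π × 45.7 × 69.4 / (1/0.325 − 1/0.366) = 1.16×10^5 W

Q = 116 kW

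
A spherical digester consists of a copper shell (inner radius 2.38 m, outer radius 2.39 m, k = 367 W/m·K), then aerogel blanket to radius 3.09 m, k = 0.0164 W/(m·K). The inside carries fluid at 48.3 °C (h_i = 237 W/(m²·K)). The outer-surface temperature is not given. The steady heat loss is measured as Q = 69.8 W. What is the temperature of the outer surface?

T_out = 16.2 °C

Series resistances:
  R_conv,in = 1/(4πr²h) = 1/(4π·2.38²·237) = 5.928×10^-5 K/W
  R_copper = (1/2.38 − 1/2.39)/(4πk) = 0.001758/(4π·367) = 3.812×10^-7 K/W
  R_aerogel blanket = (1/2.39 − 1/3.09)/(4πk) = 0.09479/(4π·0.0164) = 0.4599 K/W
ΣR = 0.4600 K/W
ΔT = Q·ΣR = 69.8 × 0.4600 = 32.11 K
Heat flows outward, so T_out = T_in − ΔT = 48.3 − 32.11 = 16.2 °C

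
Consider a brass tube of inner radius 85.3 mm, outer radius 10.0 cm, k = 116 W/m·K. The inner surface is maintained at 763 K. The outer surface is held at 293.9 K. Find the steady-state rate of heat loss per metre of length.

Q' = 2.15×10^6 W/m

Q' = 2πk·ΔT/ln(r₂/r₁) = 2π × 116 × 469.1 / ln(0.100/0.0853) = 2.15×10^6 W/m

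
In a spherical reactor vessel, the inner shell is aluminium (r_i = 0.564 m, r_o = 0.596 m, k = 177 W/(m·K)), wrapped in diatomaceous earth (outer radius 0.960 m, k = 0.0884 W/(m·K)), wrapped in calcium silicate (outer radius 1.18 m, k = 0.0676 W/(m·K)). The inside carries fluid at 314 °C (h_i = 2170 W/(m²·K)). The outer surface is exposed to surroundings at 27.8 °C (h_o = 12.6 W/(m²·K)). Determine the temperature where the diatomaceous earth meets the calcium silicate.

T = 111 °C

Resistance network (inner→outer):
  R_conv,in = 1/(4πr²h) = 1/(4π·0.564²·2170) = 1.153×10^-4 K/W
  R_aluminium = (1/0.564 − 1/0.596)/(4πk) = 0.09520/(4π·177) = 4.280×10^-5 K/W
  R_diatomaceous earth = (1/0.596 − 1/0.960)/(4πk) = 0.6362/(4π·0.0884) = 0.5727 K/W
  R_calcium silicate = (1/0.960 − 1/1.18)/(4πk) = 0.1942/(4π·0.0676) = 0.2286 K/W
  R_conv,out = 1/(4πr²h) = 1/(4π·1.18²·12.6) = 0.004536 K/W
ΣR = 1.153×10^-4 + 4.280×10^-5 + 0.5727 + 0.2286 + 0.004536 = 0.8060 K/W
Q = ΔT/ΣR = (314 °C − 27.8 °C)/0.8060 = 355.1 W
From the inner boundary to the diatomaceous earth/calcium silicate interface, ΣR_partial = 0.5729 K/W.
T_interface = T_in − Q·ΣR_partial = 314 °C − (355.1)(0.5729) = 111 °C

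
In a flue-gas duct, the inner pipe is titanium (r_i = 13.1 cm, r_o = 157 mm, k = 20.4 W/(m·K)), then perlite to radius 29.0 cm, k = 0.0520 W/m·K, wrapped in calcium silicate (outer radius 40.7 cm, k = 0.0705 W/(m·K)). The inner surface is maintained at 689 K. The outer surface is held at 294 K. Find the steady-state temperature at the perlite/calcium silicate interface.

T = 408 K

Resistance network (inner→outer):
  R'_titanium = ln(0.157/0.131)/(2πk) = 0.1810/(2π·20.4) = 0.001412 m·K/W
  R'_perlite = ln(0.290/0.157)/(2πk) = 0.6136/(2π·0.0520) = 1.878 m·K/W
  R'_calcium silicate = ln(0.407/0.290)/(2πk) = 0.3389/(2π·0.0705) = 0.7651 m·K/W
ΣR = 0.001412 + 1.878 + 0.7651 = 2.645 m·K/W
Q' = ΔT/ΣR = (689 K − 294 K)/2.645 = 149.3 W/m
From the inner boundary to the perlite/calcium silicate interface, ΣR_partial = 1.879 m·K/W.
T_interface = T_in − Q'·ΣR_partial = 689 K − (149.3)(1.879) = 408 K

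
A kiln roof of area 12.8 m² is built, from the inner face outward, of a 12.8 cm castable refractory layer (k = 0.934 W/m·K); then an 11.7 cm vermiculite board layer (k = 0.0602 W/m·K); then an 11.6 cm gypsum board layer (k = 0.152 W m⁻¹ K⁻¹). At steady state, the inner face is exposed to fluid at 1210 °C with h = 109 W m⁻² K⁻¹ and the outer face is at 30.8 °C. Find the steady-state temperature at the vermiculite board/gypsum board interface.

Treat each layer as a resistance in series:
  R_conv,in = 1/(hA) = 1/(109·12.8) = 7.167×10^-4 K/W
  R_castable refractory = L/(kA) = 0.128/(0.934·12.8) = 0.01071 K/W
  R_vermiculite board = L/(kA) = 0.117/(0.0602·12.8) = 0.1518 K/W
  R_gypsum board = L/(kA) = 0.116/(0.152·12.8) = 0.05962 K/W
ΣR = 7.167×10^-4 + 0.01071 + 0.1518 + 0.05962 = 0.2228 K/W
Q = ΔT/ΣR = (1210 °C − 30.8 °C)/0.2228 = 5293 W
From the inner boundary to the vermiculite board/gypsum board interface, ΣR_partial = 0.1632 K/W.
T_interface = T_in − Q·ΣR_partial = 1210 °C − (5293)(0.1632) = 346 °C

T = 346 °C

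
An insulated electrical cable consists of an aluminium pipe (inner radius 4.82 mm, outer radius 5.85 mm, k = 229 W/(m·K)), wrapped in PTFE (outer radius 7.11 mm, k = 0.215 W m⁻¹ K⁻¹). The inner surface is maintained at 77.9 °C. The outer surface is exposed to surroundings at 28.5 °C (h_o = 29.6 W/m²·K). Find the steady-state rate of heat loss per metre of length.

Series thermal resistances, inner to outer:
  R'_aluminium = ln(0.00585/0.00482)/(2πk) = 0.1937/(2π·229) = 1.346×10^-4 m·K/W
  R'_PTFE = ln(0.00711/0.00585)/(2πk) = 0.1951/(2π·0.215) = 0.1444 m·K/W
  R'_conv,out = 1/(2πr h) = 1/(2π·0.00711·29.6) = 0.7562 m·K/W
ΣR = 1.346×10^-4 + 0.1444 + 0.7562 = 0.9007 m·K/W
Q' = ΔT/ΣR = (77.9 °C − 28.5 °C)/0.9007 = 54.8 W/m

Q' = 54.8 W/m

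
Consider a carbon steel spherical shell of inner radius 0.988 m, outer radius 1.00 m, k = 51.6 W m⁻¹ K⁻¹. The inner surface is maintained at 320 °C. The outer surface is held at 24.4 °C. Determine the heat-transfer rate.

Q = 4πk·ΔT/(1/r₁ − 1/r₂) = 4π × 51.6 × 295.6 / (1/0.988 − 1/1.00) = 1.58×10^7 W

Q = 15800 kW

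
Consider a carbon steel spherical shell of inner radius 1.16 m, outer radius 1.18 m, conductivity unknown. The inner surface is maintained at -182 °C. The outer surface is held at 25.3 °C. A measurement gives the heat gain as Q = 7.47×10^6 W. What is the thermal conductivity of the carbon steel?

k = 41.9 W/m·K

ΣR = ΔT/Q = |-182 − 25.3|/7.47×10^6 = 2.775×10^-5 K/W
(1/r₁−1/r₂)/(4πk) = 2.775×10^-5 ⇒ k = 0.01461/(4π·2.775×10^-5) = 41.9 W/m·K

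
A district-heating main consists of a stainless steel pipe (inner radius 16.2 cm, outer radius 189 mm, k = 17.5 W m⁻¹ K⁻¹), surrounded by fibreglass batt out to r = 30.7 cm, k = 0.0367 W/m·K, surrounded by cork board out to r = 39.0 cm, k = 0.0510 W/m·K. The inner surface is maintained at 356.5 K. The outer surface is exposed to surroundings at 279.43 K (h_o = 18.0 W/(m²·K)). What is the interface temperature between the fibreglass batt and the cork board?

Resistance network (inner→outer):
  R'_stainless steel = ln(0.189/0.162)/(2πk) = 0.1542/(2π·17.5) = 0.001402 m·K/W
  R'_fibreglass batt = ln(0.307/0.189)/(2πk) = 0.4851/(2π·0.0367) = 2.104 m·K/W
  R'_cork board = ln(0.390/0.307)/(2πk) = 0.2393/(2π·0.0510) = 0.7468 m·K/W
  R'_conv,out = 1/(2πr h) = 1/(2π·0.390·18.0) = 0.02267 m·K/W
ΣR = 0.001402 + 2.104 + 0.7468 + 0.02267 = 2.875 m·K/W
Q' = ΔT/ΣR = (356.5 K − 279.43 K)/2.875 = 26.81 W/m
From the inner boundary to the fibreglass batt/cork board interface, ΣR_partial = 2.105 m·K/W.
T_interface = T_in − Q'·ΣR_partial = 356.5 K − (26.81)(2.105) = 300.1 K

T = 300.1 K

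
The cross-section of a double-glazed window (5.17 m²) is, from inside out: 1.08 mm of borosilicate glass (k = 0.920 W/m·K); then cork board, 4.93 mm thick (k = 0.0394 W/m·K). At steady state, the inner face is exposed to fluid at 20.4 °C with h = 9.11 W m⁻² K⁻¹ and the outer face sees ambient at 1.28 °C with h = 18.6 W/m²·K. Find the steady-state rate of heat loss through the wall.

Treat each layer as a resistance in series:
  R_conv,in = 1/(hA) = 1/(9.11·5.17) = 0.02123 K/W
  R_borosilicate glass = L/(kA) = 0.00108/(0.920·5.17) = 2.271×10^-4 K/W
  R_cork board = L/(kA) = 0.00493/(0.0394·5.17) = 0.02420 K/W
  R_conv,out = 1/(hA) = 1/(18.6·5.17) = 0.01040 K/W
ΣR = 0.02123 + 2.271×10^-4 + 0.02420 + 0.01040 = 0.05606 K/W
Q = ΔT/ΣR = (20.4 °C − 1.28 °C)/0.05606 = 341 W

Q = 341 W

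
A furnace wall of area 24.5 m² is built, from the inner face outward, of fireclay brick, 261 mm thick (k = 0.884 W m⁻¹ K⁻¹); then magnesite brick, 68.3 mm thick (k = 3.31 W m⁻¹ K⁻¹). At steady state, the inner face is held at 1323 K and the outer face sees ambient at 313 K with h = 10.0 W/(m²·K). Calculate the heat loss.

Resistance network (inner→outer):
  R_fireclay brick = L/(kA) = 0.261/(0.884·24.5) = 0.01205 K/W
  R_magnesite brick = L/(kA) = 0.0683/(3.31·24.5) = 8.422×10^-4 K/W
  R_conv,out = 1/(hA) = 1/(10.0·24.5) = 0.004082 K/W
ΣR = 0.01205 + 8.422×10^-4 + 0.004082 = 0.01697 K/W
Q = ΔT/ΣR = (1323 K − 313 K)/0.01697 = 59500 W

Q = 59.5 kW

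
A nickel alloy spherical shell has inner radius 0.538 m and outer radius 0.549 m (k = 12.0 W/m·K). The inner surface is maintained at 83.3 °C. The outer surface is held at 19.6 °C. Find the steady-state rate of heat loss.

Q = 4πk·ΔT/(1/r₁ − 1/r₂) = 4π × 12.0 × 63.7 / (1/0.538 − 1/0.549) = 2.58×10^5 W

Q = 2.58×10^5 W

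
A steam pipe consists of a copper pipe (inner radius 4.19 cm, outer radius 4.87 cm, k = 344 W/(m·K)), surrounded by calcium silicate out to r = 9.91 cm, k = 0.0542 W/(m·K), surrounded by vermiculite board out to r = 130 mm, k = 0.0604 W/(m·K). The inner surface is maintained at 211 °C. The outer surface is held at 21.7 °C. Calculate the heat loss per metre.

Resistance network (inner→outer):
  R'_copper = ln(0.0487/0.0419)/(2πk) = 0.1504/(2π·344) = 6.958×10^-5 m·K/W
  R'_calcium silicate = ln(0.0991/0.0487)/(2πk) = 0.7105/(2π·0.0542) = 2.086 m·K/W
  R'_vermiculite board = ln(0.130/0.0991)/(2πk) = 0.2714/(2π·0.0604) = 0.7152 m·K/W
ΣR = 6.958×10^-5 + 2.086 + 0.7152 = 2.801 m·K/W
Q' = ΔT/ΣR = (211 °C − 21.7 °C)/2.801 = 67.6 W/m

Q' = 67.6 W/m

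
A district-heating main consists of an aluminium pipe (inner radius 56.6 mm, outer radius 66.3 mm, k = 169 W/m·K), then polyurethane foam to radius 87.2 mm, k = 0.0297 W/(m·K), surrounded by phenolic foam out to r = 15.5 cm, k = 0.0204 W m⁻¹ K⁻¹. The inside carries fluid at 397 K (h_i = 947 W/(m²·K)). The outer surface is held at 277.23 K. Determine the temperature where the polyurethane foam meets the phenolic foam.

T = 367.4 K

Series thermal resistances, inner to outer:
  R'_conv,in = 1/(2πr h) = 1/(2π·0.0566·947) = 0.002969 m·K/W
  R'_aluminium = ln(0.0663/0.0566)/(2πk) = 0.1582/(2π·169) = 1.490×10^-4 m·K/W
  R'_polyurethane foam = ln(0.0872/0.0663)/(2πk) = 0.2740/(2π·0.0297) = 1.468 m·K/W
  R'_phenolic foam = ln(0.155/0.0872)/(2πk) = 0.5752/(2π·0.0204) = 4.488 m·K/W
ΣR = 0.002969 + 1.490×10^-4 + 1.468 + 4.488 = 5.959 m·K/W
Q' = ΔT/ΣR = (397 K − 277.23 K)/5.959 = 20.10 W/m
From the inner boundary to the polyurethane foam/phenolic foam interface, ΣR_partial = 1.471 m·K/W.
T_interface = T_in − Q'·ΣR_partial = 397 K − (20.10)(1.471) = 367.4 K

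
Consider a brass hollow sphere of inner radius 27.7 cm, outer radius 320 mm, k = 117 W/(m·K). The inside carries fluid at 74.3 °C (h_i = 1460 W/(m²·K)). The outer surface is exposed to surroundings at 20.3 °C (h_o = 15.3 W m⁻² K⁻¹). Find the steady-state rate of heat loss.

Series thermal resistances, inner to outer:
  R_conv,in = 1/(4πr²h) = 1/(4π·0.277²·1460) = 7.104×10^-4 K/W
  R_brass = (1/0.277 − 1/0.320)/(4πk) = 0.4851/(4π·117) = 3.299×10^-4 K/W
  R_conv,out = 1/(4πr²h) = 1/(4π·0.320²·15.3) = 0.05079 K/W
ΣR = 7.104×10^-4 + 3.299×10^-4 + 0.05079 = 0.05183 K/W
Q = ΔT/ΣR = (74.3 °C − 20.3 °C)/0.05183 = 1040 W

Q = 1040 W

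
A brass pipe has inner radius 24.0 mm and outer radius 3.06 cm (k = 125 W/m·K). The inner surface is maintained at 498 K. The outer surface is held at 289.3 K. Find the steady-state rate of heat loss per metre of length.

Q' = 2πk·ΔT/ln(r₂/r₁) = 2π × 125 × 208.7 / ln(0.0306/0.0240) = 6.75×10^5 W/m

Q' = 675 kW/m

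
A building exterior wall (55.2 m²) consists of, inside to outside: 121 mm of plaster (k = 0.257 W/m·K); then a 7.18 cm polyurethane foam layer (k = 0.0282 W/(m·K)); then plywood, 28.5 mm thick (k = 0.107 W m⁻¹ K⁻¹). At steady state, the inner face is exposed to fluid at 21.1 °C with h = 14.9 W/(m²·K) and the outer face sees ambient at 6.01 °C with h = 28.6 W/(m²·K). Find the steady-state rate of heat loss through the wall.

Q = 246 W

Resistance network (inner→outer):
  R_conv,in = 1/(hA) = 1/(14.9·55.2) = 0.001216 K/W
  R_plaster = L/(kA) = 0.121/(0.257·55.2) = 0.008529 K/W
  R_polyurethane foam = L/(kA) = 0.0718/(0.0282·55.2) = 0.04612 K/W
  R_plywood = L/(kA) = 0.0285/(0.107·55.2) = 0.004825 K/W
  R_conv,out = 1/(hA) = 1/(28.6·55.2) = 6.334×10^-4 K/W
ΣR = 0.001216 + 0.008529 + 0.04612 + 0.004825 + 6.334×10^-4 = 0.06132 K/W
Q = ΔT/ΣR = (21.1 °C − 6.01 °C)/0.06132 = 246 W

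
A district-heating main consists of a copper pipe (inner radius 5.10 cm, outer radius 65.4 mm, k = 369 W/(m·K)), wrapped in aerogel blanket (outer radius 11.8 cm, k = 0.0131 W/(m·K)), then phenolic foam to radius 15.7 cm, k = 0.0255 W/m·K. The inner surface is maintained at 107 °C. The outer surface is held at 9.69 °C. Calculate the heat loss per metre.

Q' = 10.9 W/m

Treat each layer as a resistance in series:
  R'_copper = ln(0.0654/0.0510)/(2πk) = 0.2487/(2π·369) = 1.073×10^-4 m·K/W
  R'_aerogel blanket = ln(0.118/0.0654)/(2πk) = 0.5902/(2π·0.0131) = 7.170 m·K/W
  R'_phenolic foam = ln(0.157/0.118)/(2πk) = 0.2856/(2π·0.0255) = 1.782 m·K/W
ΣR = 1.073×10^-4 + 7.170 + 1.782 = 8.952 m·K/W
Q' = ΔT/ΣR = (107 °C − 9.69 °C)/8.952 = 10.9 W/m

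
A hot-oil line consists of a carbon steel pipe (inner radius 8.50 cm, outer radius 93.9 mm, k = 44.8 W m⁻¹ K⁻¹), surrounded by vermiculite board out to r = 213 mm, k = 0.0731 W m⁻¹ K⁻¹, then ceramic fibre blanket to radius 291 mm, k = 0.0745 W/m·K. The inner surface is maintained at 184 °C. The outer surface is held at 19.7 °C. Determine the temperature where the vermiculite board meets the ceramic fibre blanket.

T = 64.4 °C

Resistance network (inner→outer):
  R'_carbon steel = ln(0.0939/0.0850)/(2πk) = 0.09958/(2π·44.8) = 3.538×10^-4 m·K/W
  R'_vermiculite board = ln(0.213/0.0939)/(2πk) = 0.8191/(2π·0.0731) = 1.783 m·K/W
  R'_ceramic fibre blanket = ln(0.291/0.213)/(2πk) = 0.3120/(2π·0.0745) = 0.6666 m·K/W
ΣR = 3.538×10^-4 + 1.783 + 0.6666 = 2.450 m·K/W
Q' = ΔT/ΣR = (184 °C − 19.7 °C)/2.450 = 67.06 W/m
From the inner boundary to the vermiculite board/ceramic fibre blanket interface, ΣR_partial = 1.783 m·K/W.
T_interface = T_in − Q'·ΣR_partial = 184 °C − (67.06)(1.783) = 64.4 °C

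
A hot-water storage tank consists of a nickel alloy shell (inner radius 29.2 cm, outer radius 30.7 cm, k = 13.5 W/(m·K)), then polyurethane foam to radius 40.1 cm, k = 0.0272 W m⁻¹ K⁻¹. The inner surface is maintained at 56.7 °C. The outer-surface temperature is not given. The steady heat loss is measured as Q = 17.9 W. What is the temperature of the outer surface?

T_out = 16.7 °C

Sum the resistances:
  R_nickel alloy = (1/0.292 − 1/0.307)/(4πk) = 0.1673/(4π·13.5) = 9.863×10^-4 K/W
  R_polyurethane foam = (1/0.307 − 1/0.401)/(4πk) = 0.7636/(4π·0.0272) = 2.234 K/W
ΣR = 2.235 K/W
ΔT = Q·ΣR = 17.9 × 2.235 = 40.01 K
Heat flows outward, so T_out = T_in − ΔT = 56.7 − 40.01 = 16.7 °C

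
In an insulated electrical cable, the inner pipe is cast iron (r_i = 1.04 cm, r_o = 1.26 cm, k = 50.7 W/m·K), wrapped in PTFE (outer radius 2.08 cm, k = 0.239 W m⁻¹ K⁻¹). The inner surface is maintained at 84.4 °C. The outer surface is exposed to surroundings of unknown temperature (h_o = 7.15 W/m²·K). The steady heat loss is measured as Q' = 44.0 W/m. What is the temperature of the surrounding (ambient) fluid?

T_out = 22.6 °C

Sum the resistances:
  R'_cast iron = ln(0.0126/0.0104)/(2πk) = 0.1919/(2π·50.7) = 6.024×10^-4 m·K/W
  R'_PTFE = ln(0.0208/0.0126)/(2πk) = 0.5013/(2π·0.239) = 0.3338 m·K/W
  R'_conv,out = 1/(2πr h) = 1/(2π·0.0208·7.15) = 1.070 m·K/W
ΣR = 1.405 m·K/W
ΔT = Q'·ΣR = 44.0 × 1.405 = 61.82 K
Heat flows outward, so T_out = T_in − ΔT = 84.4 − 61.82 = 22.6 °C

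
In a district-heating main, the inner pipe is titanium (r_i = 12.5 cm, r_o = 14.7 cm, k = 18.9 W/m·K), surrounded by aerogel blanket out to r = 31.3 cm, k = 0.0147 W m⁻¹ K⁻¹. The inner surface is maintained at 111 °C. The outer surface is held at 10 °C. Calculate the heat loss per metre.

Q' = 12.3 W/m

Series thermal resistances, inner to outer:
  R'_titanium = ln(0.147/0.125)/(2πk) = 0.1621/(2π·18.9) = 0.001365 m·K/W
  R'_aerogel blanket = ln(0.313/0.147)/(2πk) = 0.7558/(2π·0.0147) = 8.183 m·K/W
ΣR = 0.001365 + 8.183 = 8.184 m·K/W
Q' = ΔT/ΣR = (111 °C − 10 °C)/8.184 = 12.3 W/m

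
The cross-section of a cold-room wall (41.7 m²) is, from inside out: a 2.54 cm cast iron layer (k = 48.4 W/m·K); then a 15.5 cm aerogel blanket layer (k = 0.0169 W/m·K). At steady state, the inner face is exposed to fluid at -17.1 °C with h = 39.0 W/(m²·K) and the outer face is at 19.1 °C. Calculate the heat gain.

Q = 164 W

Treat each layer as a resistance in series:
  R_conv,in = 1/(hA) = 1/(39.0·41.7) = 6.149×10^-4 K/W
  R_cast iron = L/(kA) = 0.0254/(48.4·41.7) = 1.258×10^-5 K/W
  R_aerogel blanket = L/(kA) = 0.155/(0.0169·41.7) = 0.2199 K/W
ΣR = 6.149×10^-4 + 1.258×10^-5 + 0.2199 = 0.2205 K/W
Q = ΔT/ΣR = (-17.1 °C − 19.1 °C)/0.2205 = -164 W
(Negative Q ⇒ heat flows inward; heat gain = 164 W.)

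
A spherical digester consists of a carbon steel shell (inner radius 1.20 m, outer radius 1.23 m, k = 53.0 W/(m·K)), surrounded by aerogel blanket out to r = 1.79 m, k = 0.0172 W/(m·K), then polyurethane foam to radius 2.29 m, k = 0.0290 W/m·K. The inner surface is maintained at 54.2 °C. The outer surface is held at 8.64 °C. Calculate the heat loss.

Treat each layer as a resistance in series:
  R_carbon steel = (1/1.20 − 1/1.23)/(4πk) = 0.02033/(4π·53.0) = 3.052×10^-5 K/W
  R_aerogel blanket = (1/1.23 − 1/1.79)/(4πk) = 0.2543/(4π·0.0172) = 1.177 K/W
  R_polyurethane foam = (1/1.79 − 1/2.29)/(4πk) = 0.1220/(4π·0.0290) = 0.3347 K/W
ΣR = 3.052×10^-5 + 1.177 + 0.3347 = 1.512 K/W
Q = ΔT/ΣR = (54.2 °C − 8.64 °C)/1.512 = 30.1 W

Q = 30.1 W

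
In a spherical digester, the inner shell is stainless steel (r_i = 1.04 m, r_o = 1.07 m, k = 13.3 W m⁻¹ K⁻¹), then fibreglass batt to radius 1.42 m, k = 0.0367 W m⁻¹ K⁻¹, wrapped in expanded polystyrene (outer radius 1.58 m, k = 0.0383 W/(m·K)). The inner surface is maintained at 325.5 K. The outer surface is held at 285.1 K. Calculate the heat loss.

Q = 62.4 W

Treat each layer as a resistance in series:
  R_stainless steel = (1/1.04 − 1/1.07)/(4πk) = 0.02696/(4π·13.3) = 1.613×10^-4 K/W
  R_fibreglass batt = (1/1.07 − 1/1.42)/(4πk) = 0.2304/(4π·0.0367) = 0.4995 K/W
  R_expanded polystyrene = (1/1.42 − 1/1.58)/(4πk) = 0.07131/(4π·0.0383) = 0.1482 K/W
ΣR = 1.613×10^-4 + 0.4995 + 0.1482 = 0.6479 K/W
Q = ΔT/ΣR = (325.5 K − 285.1 K)/0.6479 = 62.4 W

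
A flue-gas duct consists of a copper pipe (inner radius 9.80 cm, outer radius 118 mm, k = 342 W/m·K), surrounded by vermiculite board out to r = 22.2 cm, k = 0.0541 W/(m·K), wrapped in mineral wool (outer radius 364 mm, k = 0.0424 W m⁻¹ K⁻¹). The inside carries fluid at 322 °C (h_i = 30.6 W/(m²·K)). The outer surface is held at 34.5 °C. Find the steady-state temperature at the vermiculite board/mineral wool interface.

Resistance network (inner→outer):
  R'_conv,in = 1/(2πr h) = 1/(2π·0.0980·30.6) = 0.05307 m·K/W
  R'_copper = ln(0.118/0.0980)/(2πk) = 0.1857/(2π·342) = 8.643×10^-5 m·K/W
  R'_vermiculite board = ln(0.222/0.118)/(2πk) = 0.6320/(2π·0.0541) = 1.859 m·K/W
  R'_mineral wool = ln(0.364/0.222)/(2πk) = 0.4945/(2π·0.0424) = 1.856 m·K/W
ΣR = 0.05307 + 8.643×10^-5 + 1.859 + 1.856 = 3.768 m·K/W
Q' = ΔT/ΣR = (322 °C − 34.5 °C)/3.768 = 76.30 W/m
From the inner boundary to the vermiculite board/mineral wool interface, ΣR_partial = 1.912 m·K/W.
T_interface = T_in − Q'·ΣR_partial = 322 °C − (76.30)(1.912) = 176 °C

T = 176 °C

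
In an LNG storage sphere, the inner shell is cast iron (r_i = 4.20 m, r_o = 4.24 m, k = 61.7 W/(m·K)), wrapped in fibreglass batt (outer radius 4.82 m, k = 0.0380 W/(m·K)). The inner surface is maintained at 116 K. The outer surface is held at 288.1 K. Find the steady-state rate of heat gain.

Q = 2.90 kW

Resistance network (inner→outer):
  R_cast iron = (1/4.20 − 1/4.24)/(4πk) = 0.002246/(4π·61.7) = 2.897×10^-6 K/W
  R_fibreglass batt = (1/4.24 − 1/4.82)/(4πk) = 0.02838/(4π·0.0380) = 0.05943 K/W
ΣR = 2.897×10^-6 + 0.05943 = 0.05943 K/W
Q = ΔT/ΣR = (116 K − 288.1 K)/0.05943 = -2900 W
(Negative Q ⇒ heat flows inward; heat gain = 2900 W.)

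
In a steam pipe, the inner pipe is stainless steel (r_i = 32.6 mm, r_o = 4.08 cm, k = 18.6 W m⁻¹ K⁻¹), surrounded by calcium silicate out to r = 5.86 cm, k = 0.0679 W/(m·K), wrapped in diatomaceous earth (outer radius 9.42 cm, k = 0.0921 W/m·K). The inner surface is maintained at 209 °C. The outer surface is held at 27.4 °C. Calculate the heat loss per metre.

Resistance network (inner→outer):
  R'_stainless steel = ln(0.0408/0.0326)/(2πk) = 0.2244/(2π·18.6) = 0.001920 m·K/W
  R'_calcium silicate = ln(0.0586/0.0408)/(2πk) = 0.3621/(2π·0.0679) = 0.8486 m·K/W
  R'_diatomaceous earth = ln(0.0942/0.0586)/(2πk) = 0.4747/(2π·0.0921) = 0.8203 m·K/W
ΣR = 0.001920 + 0.8486 + 0.8203 = 1.671 m·K/W
Q' = ΔT/ΣR = (209 °C − 27.4 °C)/1.671 = 109 W/m

Q' = 109 W/m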